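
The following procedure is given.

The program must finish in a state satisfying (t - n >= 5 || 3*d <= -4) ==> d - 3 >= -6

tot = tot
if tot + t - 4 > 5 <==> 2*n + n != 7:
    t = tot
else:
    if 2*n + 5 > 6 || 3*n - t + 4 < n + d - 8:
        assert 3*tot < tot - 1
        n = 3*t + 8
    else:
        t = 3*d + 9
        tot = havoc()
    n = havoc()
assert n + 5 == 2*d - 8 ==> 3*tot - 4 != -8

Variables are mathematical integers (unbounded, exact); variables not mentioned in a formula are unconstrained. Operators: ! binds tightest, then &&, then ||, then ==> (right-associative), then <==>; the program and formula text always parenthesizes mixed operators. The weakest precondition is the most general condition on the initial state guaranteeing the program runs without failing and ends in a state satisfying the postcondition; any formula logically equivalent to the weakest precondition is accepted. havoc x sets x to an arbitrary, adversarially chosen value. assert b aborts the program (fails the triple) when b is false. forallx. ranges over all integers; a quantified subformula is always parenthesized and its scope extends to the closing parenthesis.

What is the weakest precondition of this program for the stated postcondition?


Working backward. After the program, the postcondition (t - n >= 5 || 3*d <= -4) ==> d - 3 >= -6 must hold; in canonical form it is (t >= n + 5 || 3*d <= -4) ==> d >= -3.
Before assert n + 5 == 2*d - 8 ==> 3*tot - 4 != -8: (n == 2*d - 13 ==> 3*tot != -4) && ((t >= n + 5 || 3*d <= -4) ==> d >= -3)
Then branch requires (n == 2*d - 13 ==> 3*tot != -4) && ((tot >= n + 5 || 3*d <= -4) ==> d >= -3); else branch requires ((2*n > 1 || 2*n < d + t - 12) ==> (2*tot < -1 && (forall n_1. ((n_1 == 2*d - 13 ==> 3*tot != -4) && ((t >= n_1 + 5 || 3*d <= -4) ==> d >= -3))))) && ((!(2*n > 1 || 2*n < d + t - 12)) ==> (forall tot_1. (forall n_1. ((n_1 == 2*d - 13 ==> 3*tot_1 != -4) && ((3*d >= n_1 - 4 || 3*d <= -4) ==> d >= -3))))).
Before the if: ((t + tot > 9 <==> 3*n != 7) ==> ((n == 2*d - 13 ==> 3*tot != -4) && ((tot >= n + 5 || 3*d <= -4) ==> d >= -3))) && ((!(t + tot > 9 <==> 3*n != 7)) ==> (((2*n > 1 || 2*n < d + t - 12) ==> (2*tot < -1 && (forall n_1. ((n_1 == 2*d - 13 ==> 3*tot != -4) && ((t >= n_1 + 5 || 3*d <= -4) ==> d >= -3))))) && ((!(2*n > 1 || 2*n < d + t - 12)) ==> (forall tot_1. (forall n_1. ((n_1 == 2*d - 13 ==> 3*tot_1 != -4) && ((3*d >= n_1 - 4 || 3*d <= -4) ==> d >= -3)))))))
Before tot := tot: ((t + tot > 9 <==> 3*n != 7) ==> ((n == 2*d - 13 ==> 3*tot != -4) && ((tot >= n + 5 || 3*d <= -4) ==> d >= -3))) && ((!(t + tot > 9 <==> 3*n != 7)) ==> (((2*n > 1 || 2*n < d + t - 12) ==> (2*tot < -1 && (forall n_1. ((n_1 == 2*d - 13 ==> 3*tot != -4) && ((t >= n_1 + 5 || 3*d <= -4) ==> d >= -3))))) && ((!(2*n > 1 || 2*n < d + t - 12)) ==> (forall tot_1. (forall n_1. ((n_1 == 2*d - 13 ==> 3*tot_1 != -4) && ((3*d >= n_1 - 4 || 3*d <= -4) ==> d >= -3)))))))
Answer: WP = ((t + tot > 9 <==> 3*n != 7) ==> ((n == 2*d - 13 ==> 3*tot != -4) && ((tot >= n + 5 || 3*d <= -4) ==> d >= -3))) && ((!(t + tot > 9 <==> 3*n != 7)) ==> (((2*n > 1 || 2*n < d + t - 12) ==> (2*tot < -1 && (forall n_1. ((n_1 == 2*d - 13 ==> 3*tot != -4) && ((t >= n_1 + 5 || 3*d <= -4) ==> d >= -3))))) && ((!(2*n > 1 || 2*n < d + t - 12)) ==> (forall tot_1. (forall n_1. ((n_1 == 2*d - 13 ==> 3*tot_1 != -4) && ((3*d >= n_1 - 4 || 3*d <= -4) ==> d >= -3)))))))


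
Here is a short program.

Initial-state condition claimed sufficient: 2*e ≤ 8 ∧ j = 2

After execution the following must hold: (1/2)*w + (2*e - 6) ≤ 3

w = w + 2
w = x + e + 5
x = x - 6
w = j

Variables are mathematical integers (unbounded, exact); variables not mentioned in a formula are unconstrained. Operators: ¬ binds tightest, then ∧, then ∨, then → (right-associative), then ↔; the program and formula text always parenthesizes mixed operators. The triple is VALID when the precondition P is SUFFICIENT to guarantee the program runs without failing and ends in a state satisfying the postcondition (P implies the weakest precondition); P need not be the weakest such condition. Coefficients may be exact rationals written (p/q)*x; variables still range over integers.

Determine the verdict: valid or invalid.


Working backward. After the program, the postcondition (1/2)*w + (2*e - 6) ≤ 3 must hold; in canonical form it is 2*e + (1/2)*w ≤ 9.
Before w := j: 2*e + (1/2)*j ≤ 9
Before x := x - 6: 2*e + (1/2)*j ≤ 9
Before w := x + e + 5: 2*e + (1/2)*j ≤ 9
Before w := w + 2: 2*e + (1/2)*j ≤ 9
The weakest precondition is 2*e + (1/2)*j ≤ 9.
Check whether 2*e ≤ 8 ∧ j = 2 implies it.
Every state satisfying the precondition satisfies the weakest precondition: the implication holds.
Answer: valid


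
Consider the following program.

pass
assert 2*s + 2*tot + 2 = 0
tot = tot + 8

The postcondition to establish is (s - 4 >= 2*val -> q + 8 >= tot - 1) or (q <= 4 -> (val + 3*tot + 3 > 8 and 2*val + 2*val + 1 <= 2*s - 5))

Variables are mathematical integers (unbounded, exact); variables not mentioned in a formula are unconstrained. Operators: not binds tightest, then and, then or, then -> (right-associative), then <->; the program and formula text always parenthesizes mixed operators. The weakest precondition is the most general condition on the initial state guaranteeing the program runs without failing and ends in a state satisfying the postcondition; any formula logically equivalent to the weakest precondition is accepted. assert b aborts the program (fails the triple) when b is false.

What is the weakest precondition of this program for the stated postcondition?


Working backward. After the program, the postcondition (s - 4 >= 2*val -> q + 8 >= tot - 1) or (q <= 4 -> (val + 3*tot + 3 > 8 and 2*val + 2*val + 1 <= 2*s - 5)) must hold; in canonical form it is (s >= 2*val + 4 -> q >= tot - 9) or (q <= 4 -> (3*tot + val > 5 and 4*val <= 2*s - 6)).
Before tot := tot + 8: (s >= 2*val + 4 -> q >= tot - 1) or (q <= 4 -> (3*tot + val > -19 and 4*val <= 2*s - 6))
Before assert 2*s + 2*tot + 2 = 0: 2*s + 2*tot = -2 and ((s >= 2*val + 4 -> q >= tot - 1) or (q <= 4 -> (3*tot + val > -19 and 4*val <= 2*s - 6)))
Before skip: 2*s + 2*tot = -2 and ((s >= 2*val + 4 -> q >= tot - 1) or (q <= 4 -> (3*tot + val > -19 and 4*val <= 2*s - 6)))
Answer: WP = 2*s + 2*tot = -2 and ((s >= 2*val + 4 -> q >= tot - 1) or (q <= 4 -> (3*tot + val > -19 and 4*val <= 2*s - 6)))


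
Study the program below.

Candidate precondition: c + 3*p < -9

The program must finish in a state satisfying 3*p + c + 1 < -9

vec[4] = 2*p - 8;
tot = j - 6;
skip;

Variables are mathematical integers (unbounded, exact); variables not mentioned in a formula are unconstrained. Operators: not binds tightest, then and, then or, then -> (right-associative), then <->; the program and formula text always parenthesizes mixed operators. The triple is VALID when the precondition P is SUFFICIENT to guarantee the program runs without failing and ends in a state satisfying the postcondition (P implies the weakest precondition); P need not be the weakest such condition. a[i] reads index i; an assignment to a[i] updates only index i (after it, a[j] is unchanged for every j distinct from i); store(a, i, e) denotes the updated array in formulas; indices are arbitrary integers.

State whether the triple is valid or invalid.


Working backward. After the program, the postcondition 3*p + c + 1 < -9 must hold; in canonical form it is c + 3*p < -10.
Before skip: c + 3*p < -10
Before tot := j - 6: c + 3*p < -10
Before vec[4] := 2*p - 8: c + 3*p < -10
The weakest precondition is c + 3*p < -10.
Check whether c + 3*p < -9 implies it.
Countermodel: at the initial state c = -10, p = 0, the precondition holds but the weakest precondition fails.
Answer: invalid


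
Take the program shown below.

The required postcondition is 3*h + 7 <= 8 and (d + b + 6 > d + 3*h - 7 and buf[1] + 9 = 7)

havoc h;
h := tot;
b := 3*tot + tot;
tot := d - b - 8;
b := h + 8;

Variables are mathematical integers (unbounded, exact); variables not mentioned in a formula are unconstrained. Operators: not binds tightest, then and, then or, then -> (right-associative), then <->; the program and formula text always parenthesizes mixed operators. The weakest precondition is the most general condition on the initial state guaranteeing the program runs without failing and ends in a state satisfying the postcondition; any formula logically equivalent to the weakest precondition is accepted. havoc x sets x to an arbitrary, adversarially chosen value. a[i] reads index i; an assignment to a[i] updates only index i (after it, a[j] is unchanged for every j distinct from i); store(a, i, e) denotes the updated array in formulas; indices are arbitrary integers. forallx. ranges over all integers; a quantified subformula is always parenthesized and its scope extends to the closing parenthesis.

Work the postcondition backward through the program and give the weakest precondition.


Working backward. After the program, the postcondition 3*h + 7 <= 8 and (d + b + 6 > d + 3*h - 7 and buf[1] + 9 = 7) must hold; in canonical form it is 3*h <= 1 and b > 3*h - 13 and buf[1] = -2.
Before b := h + 8: 3*h <= 1 and 2*h < 21 and buf[1] = -2
Before tot := d - b - 8: 3*h <= 1 and 2*h < 21 and buf[1] = -2
Before b := 3*tot + tot: 3*h <= 1 and 2*h < 21 and buf[1] = -2
Before h := tot: 3*tot <= 1 and 2*tot < 21 and buf[1] = -2
Before havoc h: 3*tot <= 1 and 2*tot < 21 and buf[1] = -2
Answer: WP = 3*tot <= 1 and 2*tot < 21 and buf[1] = -2


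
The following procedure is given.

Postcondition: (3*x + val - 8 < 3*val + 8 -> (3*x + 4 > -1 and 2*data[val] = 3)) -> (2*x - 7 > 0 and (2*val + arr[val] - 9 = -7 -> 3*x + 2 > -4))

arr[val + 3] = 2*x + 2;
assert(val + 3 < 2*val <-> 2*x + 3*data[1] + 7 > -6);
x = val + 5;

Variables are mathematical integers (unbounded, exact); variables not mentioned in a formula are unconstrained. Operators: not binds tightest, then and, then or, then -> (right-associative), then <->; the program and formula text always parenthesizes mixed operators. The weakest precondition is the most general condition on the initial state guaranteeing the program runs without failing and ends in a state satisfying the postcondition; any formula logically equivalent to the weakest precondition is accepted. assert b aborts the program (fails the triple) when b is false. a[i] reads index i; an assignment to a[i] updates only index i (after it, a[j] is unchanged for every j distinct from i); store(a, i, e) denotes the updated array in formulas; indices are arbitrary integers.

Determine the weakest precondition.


Working backward. After the program, the postcondition (3*x + val - 8 < 3*val + 8 -> (3*x + 4 > -1 and 2*data[val] = 3)) -> (2*x - 7 > 0 and (2*val + arr[val] - 9 = -7 -> 3*x + 2 > -4)) must hold; in canonical form it is (3*x < 2*val + 16 -> (3*x > -5 and 2*data[val] = 3)) -> (2*x > 7 and (arr[val] + 2*val = 2 -> 3*x > -6)).
Before x := val + 5: (val < 1 -> (3*val > -20 and 2*data[val] = 3)) -> (2*val > -3 and (arr[val] + 2*val = 2 -> 3*val > -21))
Before assert val + 3 < 2*val <-> 2*x + 3*data[1] + 7 > -6: (val > 3 <-> 3*data[1] + 2*x > -13) and ((val < 1 -> (3*val > -20 and 2*data[val] = 3)) -> (2*val > -3 and (arr[val] + 2*val = 2 -> 3*val > -21)))
Before arr[val + 3] := 2*x + 2: (val > 3 <-> 3*data[1] + 2*x > -13) and ((val < 1 -> (3*val > -20 and 2*data[val] = 3)) -> (2*val > -3 and (store(arr, val + 3, 2*x + 2)[val] + 2*val = 2 -> 3*val > -21)))
Answer: WP = (val > 3 <-> 3*data[1] + 2*x > -13) and ((val < 1 -> (3*val > -20 and 2*data[val] = 3)) -> (2*val > -3 and (store(arr, val + 3, 2*x + 2)[val] + 2*val = 2 -> 3*val > -21)))


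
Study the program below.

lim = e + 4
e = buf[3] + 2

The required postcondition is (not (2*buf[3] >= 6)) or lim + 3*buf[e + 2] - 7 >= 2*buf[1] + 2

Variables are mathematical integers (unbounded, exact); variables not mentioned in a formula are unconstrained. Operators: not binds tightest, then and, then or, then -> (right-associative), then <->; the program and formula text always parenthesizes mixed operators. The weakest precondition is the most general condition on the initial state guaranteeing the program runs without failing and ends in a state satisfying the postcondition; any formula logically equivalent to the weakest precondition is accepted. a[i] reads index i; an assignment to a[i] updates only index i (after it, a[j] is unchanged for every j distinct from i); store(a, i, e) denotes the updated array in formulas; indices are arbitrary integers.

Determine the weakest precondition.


Working backward. After the program, the postcondition (not (2*buf[3] >= 6)) or lim + 3*buf[e + 2] - 7 >= 2*buf[1] + 2 must hold; in canonical form it is (not (2*buf[3] >= 6)) or 3*buf[e + 2] + lim >= 2*buf[1] + 9.
Before e := buf[3] + 2: (not (2*buf[3] >= 6)) or 3*buf[buf[3] + 4] + lim >= 2*buf[1] + 9
Before lim := e + 4: (not (2*buf[3] >= 6)) or 3*buf[buf[3] + 4] + e >= 2*buf[1] + 5
Answer: WP = (not (2*buf[3] >= 6)) or 3*buf[buf[3] + 4] + e >= 2*buf[1] + 5


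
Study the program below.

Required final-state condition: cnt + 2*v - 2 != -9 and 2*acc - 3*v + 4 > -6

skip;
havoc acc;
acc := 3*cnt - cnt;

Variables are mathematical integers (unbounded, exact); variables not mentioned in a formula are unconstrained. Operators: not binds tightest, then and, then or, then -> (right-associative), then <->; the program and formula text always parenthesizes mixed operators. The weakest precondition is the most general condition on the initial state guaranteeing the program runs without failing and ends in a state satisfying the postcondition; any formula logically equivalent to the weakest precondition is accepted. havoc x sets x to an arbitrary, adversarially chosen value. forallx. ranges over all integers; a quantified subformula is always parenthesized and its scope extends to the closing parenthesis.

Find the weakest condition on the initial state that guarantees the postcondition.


Working backward. After the program, the postcondition cnt + 2*v - 2 != -9 and 2*acc - 3*v + 4 > -6 must hold; in canonical form it is cnt + 2*v != -7 and 2*acc > 3*v - 10.
Before acc := 3*cnt - cnt: cnt + 2*v != -7 and 4*cnt > 3*v - 10
Before havoc acc: cnt + 2*v != -7 and 4*cnt > 3*v - 10
Before skip: cnt + 2*v != -7 and 4*cnt > 3*v - 10
Answer: WP = cnt + 2*v != -7 and 4*cnt > 3*v - 10


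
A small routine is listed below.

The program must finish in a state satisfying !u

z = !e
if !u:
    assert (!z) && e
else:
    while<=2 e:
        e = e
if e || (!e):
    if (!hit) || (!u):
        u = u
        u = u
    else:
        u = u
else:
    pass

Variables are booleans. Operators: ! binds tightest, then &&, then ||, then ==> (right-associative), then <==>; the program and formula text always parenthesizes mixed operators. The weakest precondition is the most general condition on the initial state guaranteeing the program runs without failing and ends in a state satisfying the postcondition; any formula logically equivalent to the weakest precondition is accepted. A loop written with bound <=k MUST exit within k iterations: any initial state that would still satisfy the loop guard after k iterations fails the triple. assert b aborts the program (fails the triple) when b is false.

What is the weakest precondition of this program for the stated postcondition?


Working backward. After the program, !u must hold.
Then branch requires (((!hit) || (!u)) ==> (!u)) && ((!((!hit) || (!u))) ==> (!u)); else branch requires !u.
Before the if: (((!hit) || (!u)) ==> (!u)) && ((!((!hit) || (!u))) ==> (!u))
Then branch requires (!z) && e && (((!hit) || (!u)) ==> (!u)) && ((!((!hit) || (!u))) ==> (!u)); else branch requires (e ==> ((e ==> ((!e) && (((!hit) || (!u)) ==> (!u)) && ((!((!hit) || (!u))) ==> (!u)))) && ((!e) ==> ((((!hit) || (!u)) ==> (!u)) && ((!((!hit) || (!u))) ==> (!u)))))) && ((!e) ==> ((((!hit) || (!u)) ==> (!u)) && ((!((!hit) || (!u))) ==> (!u)))).
Before the if: ((!u) ==> ((!z) && e && (((!hit) || (!u)) ==> (!u)) && ((!((!hit) || (!u))) ==> (!u)))) && (u ==> ((e ==> ((e ==> ((!e) && (((!hit) || (!u)) ==> (!u)) && ((!((!hit) || (!u))) ==> (!u)))) && ((!e) ==> ((((!hit) || (!u)) ==> (!u)) && ((!((!hit) || (!u))) ==> (!u)))))) && ((!e) ==> ((((!hit) || (!u)) ==> (!u)) && ((!((!hit) || (!u))) ==> (!u))))))
Before z := !e: ((!u) ==> (e && (((!hit) || (!u)) ==> (!u)) && ((!((!hit) || (!u))) ==> (!u)))) && (u ==> ((e ==> ((e ==> ((!e) && (((!hit) || (!u)) ==> (!u)) && ((!((!hit) || (!u))) ==> (!u)))) && ((!e) ==> ((((!hit) || (!u)) ==> (!u)) && ((!((!hit) || (!u))) ==> (!u)))))) && ((!e) ==> ((((!hit) || (!u)) ==> (!u)) && ((!((!hit) || (!u))) ==> (!u))))))
Answer: WP = ((!u) ==> (e && (((!hit) || (!u)) ==> (!u)) && ((!((!hit) || (!u))) ==> (!u)))) && (u ==> ((e ==> ((e ==> ((!e) && (((!hit) || (!u)) ==> (!u)) && ((!((!hit) || (!u))) ==> (!u)))) && ((!e) ==> ((((!hit) || (!u)) ==> (!u)) && ((!((!hit) || (!u))) ==> (!u)))))) && ((!e) ==> ((((!hit) || (!u)) ==> (!u)) && ((!((!hit) || (!u))) ==> (!u))))))


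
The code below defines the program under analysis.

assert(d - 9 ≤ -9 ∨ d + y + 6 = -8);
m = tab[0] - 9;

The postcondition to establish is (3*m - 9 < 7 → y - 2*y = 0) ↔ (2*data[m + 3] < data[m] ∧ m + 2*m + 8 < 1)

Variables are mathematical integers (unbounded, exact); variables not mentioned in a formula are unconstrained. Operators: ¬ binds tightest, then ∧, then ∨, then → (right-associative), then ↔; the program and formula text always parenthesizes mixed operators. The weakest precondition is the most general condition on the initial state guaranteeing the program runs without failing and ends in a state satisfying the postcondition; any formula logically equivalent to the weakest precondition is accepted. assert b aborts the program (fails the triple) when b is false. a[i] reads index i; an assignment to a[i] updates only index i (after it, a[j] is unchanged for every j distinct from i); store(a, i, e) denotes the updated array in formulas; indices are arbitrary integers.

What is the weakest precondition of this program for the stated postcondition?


Working backward. After the program, the postcondition (3*m - 9 < 7 → y - 2*y = 0) ↔ (2*data[m + 3] < data[m] ∧ m + 2*m + 8 < 1) must hold; in canonical form it is (3*m < 16 → y = 0) ↔ (2*data[m + 3] < data[m] ∧ 3*m < -7).
Before m := tab[0] - 9: (3*tab[0] < 43 → y = 0) ↔ (2*data[tab[0] - 6] < data[tab[0] - 9] ∧ 3*tab[0] < 20)
Before assert d - 9 ≤ -9 ∨ d + y + 6 = -8: (d ≤ 0 ∨ d + y = -14) ∧ ((3*tab[0] < 43 → y = 0) ↔ (2*data[tab[0] - 6] < data[tab[0] - 9] ∧ 3*tab[0] < 20))
Answer: WP = (d ≤ 0 ∨ d + y = -14) ∧ ((3*tab[0] < 43 → y = 0) ↔ (2*data[tab[0] - 6] < data[tab[0] - 9] ∧ 3*tab[0] < 20))


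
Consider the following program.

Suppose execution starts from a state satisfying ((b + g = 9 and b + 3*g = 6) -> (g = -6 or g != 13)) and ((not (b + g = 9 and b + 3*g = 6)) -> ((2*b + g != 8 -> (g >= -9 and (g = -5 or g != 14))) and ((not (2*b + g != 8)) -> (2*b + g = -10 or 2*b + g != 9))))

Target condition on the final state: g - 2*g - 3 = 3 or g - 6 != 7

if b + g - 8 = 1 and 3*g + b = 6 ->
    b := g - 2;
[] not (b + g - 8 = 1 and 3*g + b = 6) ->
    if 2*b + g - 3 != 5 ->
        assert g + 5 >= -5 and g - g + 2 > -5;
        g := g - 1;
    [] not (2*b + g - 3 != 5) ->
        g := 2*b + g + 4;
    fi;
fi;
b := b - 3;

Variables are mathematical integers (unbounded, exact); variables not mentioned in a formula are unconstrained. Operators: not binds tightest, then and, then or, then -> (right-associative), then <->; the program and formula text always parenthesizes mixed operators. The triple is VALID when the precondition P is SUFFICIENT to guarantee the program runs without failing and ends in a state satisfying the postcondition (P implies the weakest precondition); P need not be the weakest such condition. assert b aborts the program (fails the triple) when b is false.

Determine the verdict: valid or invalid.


Working backward. After the program, the postcondition g - 2*g - 3 = 3 or g - 6 != 7 must hold; in canonical form it is g = -6 or g != 13.
Before b := b - 3: g = -6 or g != 13
Then branch requires g = -6 or g != 13; else branch requires (2*b + g != 8 -> (g >= -10 and (g = -5 or g != 14))) and ((not (2*b + g != 8)) -> (2*b + g = -10 or 2*b + g != 9)).
Before the if: ((b + g = 9 and b + 3*g = 6) -> (g = -6 or g != 13)) and ((not (b + g = 9 and b + 3*g = 6)) -> ((2*b + g != 8 -> (g >= -10 and (g = -5 or g != 14))) and ((not (2*b + g != 8)) -> (2*b + g = -10 or 2*b + g != 9))))
The weakest precondition is ((b + g = 9 and b + 3*g = 6) -> (g = -6 or g != 13)) and ((not (b + g = 9 and b + 3*g = 6)) -> ((2*b + g != 8 -> (g >= -10 and (g = -5 or g != 14))) and ((not (2*b + g != 8)) -> (2*b + g = -10 or 2*b + g != 9)))).
Check whether ((b + g = 9 and b + 3*g = 6) -> (g = -6 or g != 13)) and ((not (b + g = 9 and b + 3*g = 6)) -> ((2*b + g != 8 -> (g >= -9 and (g = -5 or g != 14))) and ((not (2*b + g != 8)) -> (2*b + g = -10 or 2*b + g != 9)))) implies it.
Every state satisfying the precondition satisfies the weakest precondition: the implication holds.
Answer: valid


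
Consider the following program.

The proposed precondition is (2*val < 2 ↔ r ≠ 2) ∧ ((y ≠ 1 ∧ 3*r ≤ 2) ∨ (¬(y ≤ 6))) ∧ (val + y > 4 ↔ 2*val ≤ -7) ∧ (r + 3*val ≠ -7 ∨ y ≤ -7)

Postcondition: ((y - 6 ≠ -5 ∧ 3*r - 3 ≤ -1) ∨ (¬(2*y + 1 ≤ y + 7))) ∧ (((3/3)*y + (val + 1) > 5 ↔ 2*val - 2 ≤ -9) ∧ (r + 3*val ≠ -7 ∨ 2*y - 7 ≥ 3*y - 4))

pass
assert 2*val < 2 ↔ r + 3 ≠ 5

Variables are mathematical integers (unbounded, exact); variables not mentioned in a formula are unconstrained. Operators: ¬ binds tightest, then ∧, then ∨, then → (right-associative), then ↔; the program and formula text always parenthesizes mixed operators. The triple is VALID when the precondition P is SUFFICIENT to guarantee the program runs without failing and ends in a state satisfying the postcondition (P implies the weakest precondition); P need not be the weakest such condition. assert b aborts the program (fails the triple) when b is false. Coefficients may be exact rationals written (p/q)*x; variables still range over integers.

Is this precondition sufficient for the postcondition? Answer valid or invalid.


Working backward. After the program, the postcondition ((y - 6 ≠ -5 ∧ 3*r - 3 ≤ -1) ∨ (¬(2*y + 1 ≤ y + 7))) ∧ (((3/3)*y + (val + 1) > 5 ↔ 2*val - 2 ≤ -9) ∧ (r + 3*val ≠ -7 ∨ 2*y - 7 ≥ 3*y - 4)) must hold; in canonical form it is ((y ≠ 1 ∧ 3*r ≤ 2) ∨ (¬(y ≤ 6))) ∧ (val + y > 4 ↔ 2*val ≤ -7) ∧ (r + 3*val ≠ -7 ∨ y ≤ -3).
Before assert 2*val < 2 ↔ r + 3 ≠ 5: (2*val < 2 ↔ r ≠ 2) ∧ ((y ≠ 1 ∧ 3*r ≤ 2) ∨ (¬(y ≤ 6))) ∧ (val + y > 4 ↔ 2*val ≤ -7) ∧ (r + 3*val ≠ -7 ∨ y ≤ -3)
Before skip: (2*val < 2 ↔ r ≠ 2) ∧ ((y ≠ 1 ∧ 3*r ≤ 2) ∨ (¬(y ≤ 6))) ∧ (val + y > 4 ↔ 2*val ≤ -7) ∧ (r + 3*val ≠ -7 ∨ y ≤ -3)
The weakest precondition is (2*val < 2 ↔ r ≠ 2) ∧ ((y ≠ 1 ∧ 3*r ≤ 2) ∨ (¬(y ≤ 6))) ∧ (val + y > 4 ↔ 2*val ≤ -7) ∧ (r + 3*val ≠ -7 ∨ y ≤ -3).
Check whether (2*val < 2 ↔ r ≠ 2) ∧ ((y ≠ 1 ∧ 3*r ≤ 2) ∨ (¬(y ≤ 6))) ∧ (val + y > 4 ↔ 2*val ≤ -7) ∧ (r + 3*val ≠ -7 ∨ y ≤ -7) implies it.
Every state satisfying the precondition satisfies the weakest precondition: the implication holds.
Answer: valid


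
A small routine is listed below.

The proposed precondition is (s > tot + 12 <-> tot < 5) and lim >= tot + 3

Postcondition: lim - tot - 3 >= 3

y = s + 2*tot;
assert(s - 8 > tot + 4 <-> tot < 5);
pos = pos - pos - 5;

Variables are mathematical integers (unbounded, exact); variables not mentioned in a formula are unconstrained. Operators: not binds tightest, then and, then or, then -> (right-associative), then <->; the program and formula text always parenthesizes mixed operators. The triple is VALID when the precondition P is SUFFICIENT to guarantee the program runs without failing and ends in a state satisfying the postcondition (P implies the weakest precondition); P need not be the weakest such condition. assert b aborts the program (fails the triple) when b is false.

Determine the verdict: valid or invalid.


Working backward. After the program, the postcondition lim - tot - 3 >= 3 must hold; in canonical form it is lim >= tot + 6.
Before pos := pos - pos - 5: lim >= tot + 6
Before assert s - 8 > tot + 4 <-> tot < 5: (s > tot + 12 <-> tot < 5) and lim >= tot + 6
Before y := s + 2*tot: (s > tot + 12 <-> tot < 5) and lim >= tot + 6
The weakest precondition is (s > tot + 12 <-> tot < 5) and lim >= tot + 6.
Check whether (s > tot + 12 <-> tot < 5) and lim >= tot + 3 implies it.
Countermodel: at the initial state lim = 0, s = 10, tot = -3, the precondition holds but the weakest precondition fails.
Answer: invalid


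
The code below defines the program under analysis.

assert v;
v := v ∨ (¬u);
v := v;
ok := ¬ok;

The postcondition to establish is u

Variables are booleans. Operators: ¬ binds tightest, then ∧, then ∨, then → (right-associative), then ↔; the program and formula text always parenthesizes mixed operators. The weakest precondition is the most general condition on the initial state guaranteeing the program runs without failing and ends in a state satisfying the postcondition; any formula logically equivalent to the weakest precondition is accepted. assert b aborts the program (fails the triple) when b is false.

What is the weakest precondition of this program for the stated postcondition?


Working backward. After the program, u must hold.
Before ok := ¬ok: u
Before v := v: u
Before v := v ∨ (¬u): u
Before assert v: v ∧ u
Answer: WP = v ∧ u


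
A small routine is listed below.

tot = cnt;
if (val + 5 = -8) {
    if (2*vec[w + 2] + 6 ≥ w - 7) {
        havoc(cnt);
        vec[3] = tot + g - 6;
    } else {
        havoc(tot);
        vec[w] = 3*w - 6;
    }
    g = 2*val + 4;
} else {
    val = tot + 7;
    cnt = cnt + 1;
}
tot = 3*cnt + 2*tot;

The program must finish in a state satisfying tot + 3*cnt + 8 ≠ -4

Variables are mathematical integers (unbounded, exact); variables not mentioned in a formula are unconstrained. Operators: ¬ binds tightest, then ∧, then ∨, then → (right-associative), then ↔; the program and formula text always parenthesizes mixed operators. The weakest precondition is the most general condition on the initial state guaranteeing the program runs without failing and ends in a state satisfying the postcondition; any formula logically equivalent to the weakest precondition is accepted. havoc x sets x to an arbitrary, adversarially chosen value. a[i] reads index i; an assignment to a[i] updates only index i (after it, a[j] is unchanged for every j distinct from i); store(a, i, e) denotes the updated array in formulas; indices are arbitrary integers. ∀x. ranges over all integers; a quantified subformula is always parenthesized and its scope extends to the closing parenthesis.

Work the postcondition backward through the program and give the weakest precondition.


Working backward. After the program, the postcondition tot + 3*cnt + 8 ≠ -4 must hold; in canonical form it is 3*cnt + tot ≠ -12.
Before tot := 3*cnt + 2*tot: 6*cnt + 2*tot ≠ -12
Then branch requires (2*vec[w + 2] ≥ w - 13 → (∀cnt_1. 6*cnt_1 + 2*tot ≠ -12)) ∧ ((¬(2*vec[w + 2] ≥ w - 13)) → (∀tot_1. 6*cnt + 2*tot_1 ≠ -12)); else branch requires 6*cnt + 2*tot ≠ -18.
Before the if: (val = -13 → ((2*vec[w + 2] ≥ w - 13 → (∀cnt_1. 6*cnt_1 + 2*tot ≠ -12)) ∧ ((¬(2*vec[w + 2] ≥ w - 13)) → (∀tot_1. 6*cnt + 2*tot_1 ≠ -12)))) ∧ ((¬(val = -13)) → 6*cnt + 2*tot ≠ -18)
Before tot := cnt: (val = -13 → ((2*vec[w + 2] ≥ w - 13 → (∀cnt_1. 2*cnt + 6*cnt_1 ≠ -12)) ∧ ((¬(2*vec[w + 2] ≥ w - 13)) → (∀tot_1. 6*cnt + 2*tot_1 ≠ -12)))) ∧ ((¬(val = -13)) → 8*cnt ≠ -18)
Answer: WP = (val = -13 → ((2*vec[w + 2] ≥ w - 13 → (∀cnt_1. 2*cnt + 6*cnt_1 ≠ -12)) ∧ ((¬(2*vec[w + 2] ≥ w - 13)) → (∀tot_1. 6*cnt + 2*tot_1 ≠ -12)))) ∧ ((¬(val = -13)) → 8*cnt ≠ -18)


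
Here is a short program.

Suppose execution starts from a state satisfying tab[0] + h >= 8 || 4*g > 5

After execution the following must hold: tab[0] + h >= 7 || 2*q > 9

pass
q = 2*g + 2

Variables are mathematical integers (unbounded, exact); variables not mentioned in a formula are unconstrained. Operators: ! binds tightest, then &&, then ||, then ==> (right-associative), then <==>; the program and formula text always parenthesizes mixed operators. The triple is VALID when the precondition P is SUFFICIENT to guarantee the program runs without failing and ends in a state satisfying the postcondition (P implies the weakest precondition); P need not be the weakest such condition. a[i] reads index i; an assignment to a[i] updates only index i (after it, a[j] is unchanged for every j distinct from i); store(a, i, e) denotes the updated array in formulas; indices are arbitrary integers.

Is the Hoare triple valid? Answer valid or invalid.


Working backward. After the program, tab[0] + h >= 7 || 2*q > 9 must hold.
Before q := 2*g + 2: tab[0] + h >= 7 || 4*g > 5
Before skip: tab[0] + h >= 7 || 4*g > 5
The weakest precondition is tab[0] + h >= 7 || 4*g > 5.
Check whether tab[0] + h >= 8 || 4*g > 5 implies it.
Every state satisfying the precondition satisfies the weakest precondition: the implication holds.
Answer: valid


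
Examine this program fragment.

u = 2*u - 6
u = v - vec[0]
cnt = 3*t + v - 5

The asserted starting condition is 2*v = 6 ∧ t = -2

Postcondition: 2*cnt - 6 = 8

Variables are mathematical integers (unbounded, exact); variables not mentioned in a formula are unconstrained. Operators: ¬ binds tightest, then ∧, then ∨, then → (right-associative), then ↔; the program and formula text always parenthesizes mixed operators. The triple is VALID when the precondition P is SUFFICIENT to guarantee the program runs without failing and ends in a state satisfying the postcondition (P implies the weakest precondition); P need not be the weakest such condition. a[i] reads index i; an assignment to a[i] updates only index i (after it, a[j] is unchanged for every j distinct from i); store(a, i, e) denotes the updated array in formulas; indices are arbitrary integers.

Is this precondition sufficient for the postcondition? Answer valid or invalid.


Working backward. After the program, the postcondition 2*cnt - 6 = 8 must hold; in canonical form it is 2*cnt = 14.
Before cnt := 3*t + v - 5: 6*t + 2*v = 24
Before u := v - vec[0]: 6*t + 2*v = 24
Before u := 2*u - 6: 6*t + 2*v = 24
The weakest precondition is 6*t + 2*v = 24.
Check whether 2*v = 6 ∧ t = -2 implies it.
Countermodel: at the initial state t = -2, v = 3, the precondition holds but the weakest precondition fails.
Answer: invalid


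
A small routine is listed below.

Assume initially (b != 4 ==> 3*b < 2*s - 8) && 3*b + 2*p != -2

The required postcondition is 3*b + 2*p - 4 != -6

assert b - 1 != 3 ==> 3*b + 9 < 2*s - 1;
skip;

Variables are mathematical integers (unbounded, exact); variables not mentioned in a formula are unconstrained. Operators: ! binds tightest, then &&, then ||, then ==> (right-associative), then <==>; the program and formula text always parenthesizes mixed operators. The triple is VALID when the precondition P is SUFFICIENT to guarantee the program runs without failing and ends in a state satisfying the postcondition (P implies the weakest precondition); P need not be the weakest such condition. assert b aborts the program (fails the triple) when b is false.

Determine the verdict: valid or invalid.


Working backward. After the program, the postcondition 3*b + 2*p - 4 != -6 must hold; in canonical form it is 3*b + 2*p != -2.
Before skip: 3*b + 2*p != -2
Before assert b - 1 != 3 ==> 3*b + 9 < 2*s - 1: (b != 4 ==> 3*b < 2*s - 10) && 3*b + 2*p != -2
The weakest precondition is (b != 4 ==> 3*b < 2*s - 10) && 3*b + 2*p != -2.
Check whether (b != 4 ==> 3*b < 2*s - 8) && 3*b + 2*p != -2 implies it.
Countermodel: at the initial state b = -1, p = 0, s = 3, the precondition holds but the weakest precondition fails.
Answer: invalid


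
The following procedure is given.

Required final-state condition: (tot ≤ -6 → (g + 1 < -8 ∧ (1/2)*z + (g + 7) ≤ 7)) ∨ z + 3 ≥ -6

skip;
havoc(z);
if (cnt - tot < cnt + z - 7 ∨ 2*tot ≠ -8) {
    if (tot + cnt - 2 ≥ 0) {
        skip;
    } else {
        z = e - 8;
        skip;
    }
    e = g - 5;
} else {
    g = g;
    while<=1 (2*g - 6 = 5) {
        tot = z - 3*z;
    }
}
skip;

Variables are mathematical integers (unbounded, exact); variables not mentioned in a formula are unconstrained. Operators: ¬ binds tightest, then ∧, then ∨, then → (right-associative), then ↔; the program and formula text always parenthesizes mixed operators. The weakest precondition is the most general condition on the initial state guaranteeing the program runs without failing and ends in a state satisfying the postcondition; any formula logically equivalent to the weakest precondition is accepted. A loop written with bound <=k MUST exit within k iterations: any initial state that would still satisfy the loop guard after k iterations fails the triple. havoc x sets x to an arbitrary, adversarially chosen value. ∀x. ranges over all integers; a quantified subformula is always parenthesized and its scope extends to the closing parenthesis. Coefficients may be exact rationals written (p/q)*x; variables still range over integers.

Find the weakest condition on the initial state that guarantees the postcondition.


Working backward. After the program, the postcondition (tot ≤ -6 → (g + 1 < -8 ∧ (1/2)*z + (g + 7) ≤ 7)) ∨ z + 3 ≥ -6 must hold; in canonical form it is (tot ≤ -6 → (g < -9 ∧ g + (1/2)*z ≤ 0)) ∨ z ≥ -9.
Before skip: (tot ≤ -6 → (g < -9 ∧ g + (1/2)*z ≤ 0)) ∨ z ≥ -9
Then branch requires (cnt + tot ≥ 2 → ((tot ≤ -6 → (g < -9 ∧ g + (1/2)*z ≤ 0)) ∨ z ≥ -9)) ∧ ((¬(cnt + tot ≥ 2)) → ((tot ≤ -6 → (g < -9 ∧ (1/2)*e + g ≤ 4)) ∨ e ≥ -1)); else branch requires (2*g = 11 → ((¬(2*g = 11)) ∧ ((2*z ≥ 6 → (g < -9 ∧ g + (1/2)*z ≤ 0)) ∨ z ≥ -9))) ∧ ((¬(2*g = 11)) → ((tot ≤ -6 → (g < -9 ∧ g + (1/2)*z ≤ 0)) ∨ z ≥ -9)).
Before the if: ((tot + z > 7 ∨ 2*tot ≠ -8) → ((cnt + tot ≥ 2 → ((tot ≤ -6 → (g < -9 ∧ g + (1/2)*z ≤ 0)) ∨ z ≥ -9)) ∧ ((¬(cnt + tot ≥ 2)) → ((tot ≤ -6 → (g < -9 ∧ (1/2)*e + g ≤ 4)) ∨ e ≥ -1)))) ∧ ((¬(tot + z > 7 ∨ 2*tot ≠ -8)) → ((2*g = 11 → ((¬(2*g = 11)) ∧ ((2*z ≥ 6 → (g < -9 ∧ g + (1/2)*z ≤ 0)) ∨ z ≥ -9))) ∧ ((¬(2*g = 11)) → ((tot ≤ -6 → (g < -9 ∧ g + (1/2)*z ≤ 0)) ∨ z ≥ -9))))
Before havoc z: ∀z_1. (((tot + z_1 > 7 ∨ 2*tot ≠ -8) → ((cnt + tot ≥ 2 → ((tot ≤ -6 → (g < -9 ∧ g + (1/2)*z_1 ≤ 0)) ∨ z_1 ≥ -9)) ∧ ((¬(cnt + tot ≥ 2)) → ((tot ≤ -6 → (g < -9 ∧ (1/2)*e + g ≤ 4)) ∨ e ≥ -1)))) ∧ ((¬(tot + z_1 > 7 ∨ 2*tot ≠ -8)) → ((2*g = 11 → ((¬(2*g = 11)) ∧ ((2*z_1 ≥ 6 → (g < -9 ∧ g + (1/2)*z_1 ≤ 0)) ∨ z_1 ≥ -9))) ∧ ((¬(2*g = 11)) → ((tot ≤ -6 → (g < -9 ∧ g + (1/2)*z_1 ≤ 0)) ∨ z_1 ≥ -9)))))
Before skip: ∀z_1. (((tot + z_1 > 7 ∨ 2*tot ≠ -8) → ((cnt + tot ≥ 2 → ((tot ≤ -6 → (g < -9 ∧ g + (1/2)*z_1 ≤ 0)) ∨ z_1 ≥ -9)) ∧ ((¬(cnt + tot ≥ 2)) → ((tot ≤ -6 → (g < -9 ∧ (1/2)*e + g ≤ 4)) ∨ e ≥ -1)))) ∧ ((¬(tot + z_1 > 7 ∨ 2*tot ≠ -8)) → ((2*g = 11 → ((¬(2*g = 11)) ∧ ((2*z_1 ≥ 6 → (g < -9 ∧ g + (1/2)*z_1 ≤ 0)) ∨ z_1 ≥ -9))) ∧ ((¬(2*g = 11)) → ((tot ≤ -6 → (g < -9 ∧ g + (1/2)*z_1 ≤ 0)) ∨ z_1 ≥ -9)))))
Answer: WP = ∀z_1. (((tot + z_1 > 7 ∨ 2*tot ≠ -8) → ((cnt + tot ≥ 2 → ((tot ≤ -6 → (g < -9 ∧ g + (1/2)*z_1 ≤ 0)) ∨ z_1 ≥ -9)) ∧ ((¬(cnt + tot ≥ 2)) → ((tot ≤ -6 → (g < -9 ∧ (1/2)*e + g ≤ 4)) ∨ e ≥ -1)))) ∧ ((¬(tot + z_1 > 7 ∨ 2*tot ≠ -8)) → ((2*g = 11 → ((¬(2*g = 11)) ∧ ((2*z_1 ≥ 6 → (g < -9 ∧ g + (1/2)*z_1 ≤ 0)) ∨ z_1 ≥ -9))) ∧ ((¬(2*g = 11)) → ((tot ≤ -6 → (g < -9 ∧ g + (1/2)*z_1 ≤ 0)) ∨ z_1 ≥ -9)))))


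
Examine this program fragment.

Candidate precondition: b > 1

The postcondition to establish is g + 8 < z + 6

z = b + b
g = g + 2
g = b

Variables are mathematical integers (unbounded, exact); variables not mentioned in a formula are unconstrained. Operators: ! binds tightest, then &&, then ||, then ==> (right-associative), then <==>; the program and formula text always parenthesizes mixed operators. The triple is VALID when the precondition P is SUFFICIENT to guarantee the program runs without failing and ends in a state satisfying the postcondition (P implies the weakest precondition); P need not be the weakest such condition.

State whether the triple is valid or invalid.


Working backward. After the program, the postcondition g + 8 < z + 6 must hold; in canonical form it is g < z - 2.
Before g := b: b < z - 2
Before g := g + 2: b < z - 2
Before z := b + b: b > 2
The weakest precondition is b > 2.
Check whether b > 1 implies it.
Countermodel: at the initial state b = 2, the precondition holds but the weakest precondition fails.
Answer: invalid


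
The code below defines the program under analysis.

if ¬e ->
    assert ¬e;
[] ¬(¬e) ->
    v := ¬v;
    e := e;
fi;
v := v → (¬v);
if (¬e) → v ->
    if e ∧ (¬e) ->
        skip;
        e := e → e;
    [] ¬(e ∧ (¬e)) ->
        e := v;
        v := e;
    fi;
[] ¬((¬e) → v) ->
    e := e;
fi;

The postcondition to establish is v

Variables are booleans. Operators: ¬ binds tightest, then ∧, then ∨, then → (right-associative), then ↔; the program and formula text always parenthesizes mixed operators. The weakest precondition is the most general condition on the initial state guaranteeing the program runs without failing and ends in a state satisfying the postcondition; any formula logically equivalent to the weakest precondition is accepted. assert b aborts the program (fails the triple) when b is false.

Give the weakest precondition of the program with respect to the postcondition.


Working backward. After the program, v must hold.
Then branch requires v; else branch requires v.
Before the if: (((¬e) → v) → v) ∧ ((¬((¬e) → v)) → v)
Before v := v → (¬v): (((¬e) → (v → (¬v))) → (v → (¬v))) ∧ ((¬((¬e) → (v → (¬v)))) → (v → (¬v)))
Then branch requires (¬e) ∧ (((¬e) → (v → (¬v))) → (v → (¬v))) ∧ ((¬((¬e) → (v → (¬v)))) → (v → (¬v))); else branch requires (((¬e) → ((¬v) → v)) → ((¬v) → v)) ∧ ((¬((¬e) → ((¬v) → v))) → ((¬v) → v)).
Before the if: ((¬e) → ((¬e) ∧ (((¬e) → (v → (¬v))) → (v → (¬v))) ∧ ((¬((¬e) → (v → (¬v)))) → (v → (¬v))))) ∧ (e → ((((¬e) → ((¬v) → v)) → ((¬v) → v)) ∧ ((¬((¬e) → ((¬v) → v))) → ((¬v) → v))))
Answer: WP = ((¬e) → ((¬e) ∧ (((¬e) → (v → (¬v))) → (v → (¬v))) ∧ ((¬((¬e) → (v → (¬v)))) → (v → (¬v))))) ∧ (e → ((((¬e) → ((¬v) → v)) → ((¬v) → v)) ∧ ((¬((¬e) → ((¬v) → v))) → ((¬v) → v))))


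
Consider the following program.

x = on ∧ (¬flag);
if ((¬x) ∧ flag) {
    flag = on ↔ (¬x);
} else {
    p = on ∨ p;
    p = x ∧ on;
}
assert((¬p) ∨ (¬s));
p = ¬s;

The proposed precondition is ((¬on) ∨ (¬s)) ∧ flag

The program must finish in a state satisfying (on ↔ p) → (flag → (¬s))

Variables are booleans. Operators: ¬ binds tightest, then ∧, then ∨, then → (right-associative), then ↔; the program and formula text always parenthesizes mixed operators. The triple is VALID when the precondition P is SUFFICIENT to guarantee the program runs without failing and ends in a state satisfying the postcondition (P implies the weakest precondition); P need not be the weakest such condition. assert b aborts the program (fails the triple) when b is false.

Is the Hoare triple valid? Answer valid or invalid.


Working backward. After the program, (on ↔ p) → (flag → (¬s)) must hold.
Before p := ¬s: (on ↔ (¬s)) → (flag → (¬s))
Before assert (¬p) ∨ (¬s): ((¬p) ∨ (¬s)) ∧ ((on ↔ (¬s)) → (flag → (¬s)))
Then branch requires ((¬p) ∨ (¬s)) ∧ ((on ↔ (¬s)) → ((on ↔ (¬x)) → (¬s))); else branch requires ((¬(x ∧ on)) ∨ (¬s)) ∧ ((on ↔ (¬s)) → (flag → (¬s))).
Before the if: (((¬x) ∧ flag) → (((¬p) ∨ (¬s)) ∧ ((on ↔ (¬s)) → ((on ↔ (¬x)) → (¬s))))) ∧ ((¬((¬x) ∧ flag)) → (((¬(x ∧ on)) ∨ (¬s)) ∧ ((on ↔ (¬s)) → (flag → (¬s)))))
Before x := on ∧ (¬flag): (((¬(on ∧ (¬flag))) ∧ flag) → (((¬p) ∨ (¬s)) ∧ ((on ↔ (¬s)) → ((on ↔ (¬(on ∧ (¬flag)))) → (¬s))))) ∧ ((¬((¬(on ∧ (¬flag))) ∧ flag)) → (((¬(on ∧ (¬flag))) ∨ (¬s)) ∧ ((on ↔ (¬s)) → (flag → (¬s)))))
The weakest precondition is (((¬(on ∧ (¬flag))) ∧ flag) → (((¬p) ∨ (¬s)) ∧ ((on ↔ (¬s)) → ((on ↔ (¬(on ∧ (¬flag)))) → (¬s))))) ∧ ((¬((¬(on ∧ (¬flag))) ∧ flag)) → (((¬(on ∧ (¬flag))) ∨ (¬s)) ∧ ((on ↔ (¬s)) → (flag → (¬s))))).
Check whether ((¬on) ∨ (¬s)) ∧ flag implies it.
Countermodel: at the initial state flag = true, on = false, p = true, s = true, the precondition holds but the weakest precondition fails.
Answer: invalid
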